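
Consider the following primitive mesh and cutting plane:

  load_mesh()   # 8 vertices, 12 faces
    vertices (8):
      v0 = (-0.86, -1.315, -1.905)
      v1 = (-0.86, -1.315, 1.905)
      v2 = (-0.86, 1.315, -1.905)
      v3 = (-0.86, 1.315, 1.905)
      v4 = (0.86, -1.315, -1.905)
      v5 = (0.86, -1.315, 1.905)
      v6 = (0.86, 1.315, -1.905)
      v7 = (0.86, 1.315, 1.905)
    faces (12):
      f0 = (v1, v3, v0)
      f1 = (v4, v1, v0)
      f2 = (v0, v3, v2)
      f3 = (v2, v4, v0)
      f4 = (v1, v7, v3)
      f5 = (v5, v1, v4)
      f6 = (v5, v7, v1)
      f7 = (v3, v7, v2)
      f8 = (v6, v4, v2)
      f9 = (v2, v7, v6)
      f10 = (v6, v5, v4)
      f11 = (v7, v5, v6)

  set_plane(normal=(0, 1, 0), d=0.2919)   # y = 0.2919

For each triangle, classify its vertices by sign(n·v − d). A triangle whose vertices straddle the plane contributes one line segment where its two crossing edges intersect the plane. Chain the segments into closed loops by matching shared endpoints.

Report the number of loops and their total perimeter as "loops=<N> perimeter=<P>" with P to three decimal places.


Straddling triangles (8 of 12):
  (v1,v3,v0) [-+-] → (-0.86, 0.2919, 1.905)–(-0.86, 0.2919, 0.422867)  len=1.4821
  (v0,v3,v2) [-++] → (-0.86, 0.2919, 0.422867)–(-0.86, 0.2919, -1.905)  len=2.3279
  (v2,v4,v0) [+--] → (-0.1909, 0.2919, -1.905)–(-0.86, 0.2919, -1.905)  len=0.6691
  (v1,v7,v3) [-++] → (0.1909, 0.2919, 1.905)–(-0.86, 0.2919, 1.905)  len=1.0509
  (v5,v7,v1) [-+-] → (0.86, 0.2919, 1.905)–(0.1909, 0.2919, 1.905)  len=0.6691
  (v6,v4,v2) [+-+] → (0.86, 0.2919, -1.905)–(-0.1909, 0.2919, -1.905)  len=1.0509
  (v6,v5,v4) [+--] → (0.86, 0.2919, -0.422867)–(0.86, 0.2919, -1.905)  len=1.4821
  (v7,v5,v6) [+-+] → (0.86, 0.2919, 1.905)–(0.86, 0.2919, -0.422867)  len=2.3279

Chained into 1 loop(s):
  loop 1: 8 segments, perimeter = 11.0600
Total perimeter = 11.060

loops=1 perimeter=11.060


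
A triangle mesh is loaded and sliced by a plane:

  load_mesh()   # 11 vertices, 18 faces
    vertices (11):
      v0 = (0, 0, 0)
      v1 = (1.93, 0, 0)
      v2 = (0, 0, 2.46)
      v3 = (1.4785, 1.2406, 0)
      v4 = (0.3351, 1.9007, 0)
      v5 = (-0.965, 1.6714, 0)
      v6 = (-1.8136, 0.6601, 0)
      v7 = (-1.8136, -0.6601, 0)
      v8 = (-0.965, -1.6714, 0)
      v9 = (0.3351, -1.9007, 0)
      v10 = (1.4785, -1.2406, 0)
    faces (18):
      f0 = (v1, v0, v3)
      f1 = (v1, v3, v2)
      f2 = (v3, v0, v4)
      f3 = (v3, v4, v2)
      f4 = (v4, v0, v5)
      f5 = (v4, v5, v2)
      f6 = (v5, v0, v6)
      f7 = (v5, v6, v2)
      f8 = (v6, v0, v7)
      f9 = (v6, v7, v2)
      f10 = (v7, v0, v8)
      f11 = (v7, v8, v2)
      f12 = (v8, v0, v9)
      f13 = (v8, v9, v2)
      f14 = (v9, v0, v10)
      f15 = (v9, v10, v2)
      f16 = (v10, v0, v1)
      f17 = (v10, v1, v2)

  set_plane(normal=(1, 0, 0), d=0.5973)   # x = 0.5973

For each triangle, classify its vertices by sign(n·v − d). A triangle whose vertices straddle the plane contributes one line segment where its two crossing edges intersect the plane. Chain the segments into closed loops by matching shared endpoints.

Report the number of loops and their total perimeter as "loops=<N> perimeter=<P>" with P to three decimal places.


Straddling triangles (8 of 18):
  (v1,v0,v3) [+-+] → (0.5973, 0, 0)–(0.5973, 0.501191, 0)  len=0.5012
  (v1,v3,v2) [++-] → (0.5973, 0.501191, 1.46618)–(0.5973, 0, 1.69867)  len=0.5525
  (v3,v0,v4) [+--] → (0.5973, 0.501191, 0)–(0.5973, 1.74933, 0)  len=1.2481
  (v3,v4,v2) [+--] → (0.5973, 1.74933, 0)–(0.5973, 0.501191, 1.46618)  len=1.9255
  (v9,v0,v10) [--+] → (0.5973, -0.501191, 0)–(0.5973, -1.74933, 0)  len=1.2481
  (v9,v10,v2) [-+-] → (0.5973, -1.74933, 0)–(0.5973, -0.501191, 1.46618)  len=1.9255
  (v10,v0,v1) [+-+] → (0.5973, -0.501191, 0)–(0.5973, 0, 0)  len=0.5012
  (v10,v1,v2) [++-] → (0.5973, 0, 1.69867)–(0.5973, -0.501191, 1.46618)  len=0.5525

Chained into 1 loop(s):
  loop 1: 8 segments, perimeter = 8.4546
Total perimeter = 8.455

loops=1 perimeter=8.455


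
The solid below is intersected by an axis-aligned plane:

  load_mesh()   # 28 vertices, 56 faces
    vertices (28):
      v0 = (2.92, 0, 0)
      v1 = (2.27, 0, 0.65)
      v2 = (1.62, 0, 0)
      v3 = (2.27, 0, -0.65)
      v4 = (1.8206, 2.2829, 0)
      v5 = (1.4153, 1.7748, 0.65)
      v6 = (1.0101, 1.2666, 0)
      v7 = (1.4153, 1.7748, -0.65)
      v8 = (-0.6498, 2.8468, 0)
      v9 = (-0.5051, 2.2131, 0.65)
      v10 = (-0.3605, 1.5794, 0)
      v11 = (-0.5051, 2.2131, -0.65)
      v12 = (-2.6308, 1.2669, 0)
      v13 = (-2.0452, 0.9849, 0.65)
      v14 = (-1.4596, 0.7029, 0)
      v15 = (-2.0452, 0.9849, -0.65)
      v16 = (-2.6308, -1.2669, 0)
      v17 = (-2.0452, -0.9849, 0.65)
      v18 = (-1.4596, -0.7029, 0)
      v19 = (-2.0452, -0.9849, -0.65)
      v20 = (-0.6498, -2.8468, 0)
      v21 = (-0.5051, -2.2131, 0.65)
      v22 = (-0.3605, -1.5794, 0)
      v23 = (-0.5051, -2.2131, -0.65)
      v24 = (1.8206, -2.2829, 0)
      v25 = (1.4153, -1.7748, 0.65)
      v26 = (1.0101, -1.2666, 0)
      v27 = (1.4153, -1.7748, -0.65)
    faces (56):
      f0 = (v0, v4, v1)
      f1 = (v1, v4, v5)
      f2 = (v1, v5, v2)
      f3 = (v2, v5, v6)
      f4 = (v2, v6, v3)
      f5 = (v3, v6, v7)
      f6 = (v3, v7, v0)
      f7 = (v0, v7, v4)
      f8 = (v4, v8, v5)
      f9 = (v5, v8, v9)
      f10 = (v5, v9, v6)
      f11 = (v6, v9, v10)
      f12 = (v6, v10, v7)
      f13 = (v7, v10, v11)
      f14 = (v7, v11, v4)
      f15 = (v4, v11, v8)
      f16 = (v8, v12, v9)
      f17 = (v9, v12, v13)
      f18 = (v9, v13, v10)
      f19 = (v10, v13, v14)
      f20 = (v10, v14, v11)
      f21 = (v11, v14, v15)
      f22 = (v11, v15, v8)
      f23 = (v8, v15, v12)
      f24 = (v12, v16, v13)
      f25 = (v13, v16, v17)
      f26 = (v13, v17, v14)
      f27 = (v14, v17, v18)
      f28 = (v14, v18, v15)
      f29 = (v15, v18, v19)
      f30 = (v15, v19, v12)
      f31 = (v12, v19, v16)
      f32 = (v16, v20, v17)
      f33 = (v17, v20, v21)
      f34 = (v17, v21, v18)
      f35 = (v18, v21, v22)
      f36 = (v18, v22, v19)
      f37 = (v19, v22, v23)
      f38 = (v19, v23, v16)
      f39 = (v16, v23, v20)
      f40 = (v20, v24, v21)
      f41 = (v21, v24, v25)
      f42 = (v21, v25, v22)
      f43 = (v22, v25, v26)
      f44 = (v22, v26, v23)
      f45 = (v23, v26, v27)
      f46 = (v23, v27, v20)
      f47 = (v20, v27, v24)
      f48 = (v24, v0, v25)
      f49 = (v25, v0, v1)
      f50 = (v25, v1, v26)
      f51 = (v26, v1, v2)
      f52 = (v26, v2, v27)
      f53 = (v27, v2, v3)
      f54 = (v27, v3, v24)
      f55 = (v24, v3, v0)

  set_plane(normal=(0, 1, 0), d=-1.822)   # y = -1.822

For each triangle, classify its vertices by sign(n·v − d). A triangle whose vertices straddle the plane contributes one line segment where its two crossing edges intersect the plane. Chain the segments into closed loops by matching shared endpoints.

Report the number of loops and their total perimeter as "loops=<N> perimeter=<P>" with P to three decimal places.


loops=1 perimeter=9.212

Straddling triangles (16 of 56):
  (v16,v20,v17) [+-+] → (-1.93477, -1.822, 0)–(-1.41784, -1.822, 0.357764)  len=0.6287
  (v17,v20,v21) [+--] → (-1.41784, -1.822, 0.357764)–(-0.995519, -1.822, 0.65)  len=0.5136
  (v17,v21,v18) [+-+] → (-0.995519, -1.822, 0.65)–(-0.752289, -1.822, 0.481668)  len=0.2958
  (v18,v21,v22) [+-+] → (-0.752289, -1.822, 0.481668)–(-0.415857, -1.822, 0.24884)  len=0.4091
  (v19,v22,v23) [++-] → (-0.415857, -1.822, -0.24884)–(-0.995519, -1.822, -0.65)  len=0.7049
  (v19,v23,v16) [+-+] → (-0.995519, -1.822, -0.65)–(-1.38373, -1.822, -0.381331)  len=0.4721
  (v16,v23,v20) [+--] → (-1.38373, -1.822, -0.381331)–(-1.93477, -1.822, 0)  len=0.6701
  (v21,v24,v25) [--+] → (1.45295, -1.822, 0.589618)–(1.20849, -1.822, 0.65)  len=0.2518
  (v21,v25,v22) [-++] → (1.20849, -1.822, 0.65)–(-0.415857, -1.822, 0.24884)  len=1.6732
  (v22,v26,v23) [++-] → (0.120991, -1.822, -0.381416)–(-0.415857, -1.822, -0.24884)  len=0.5530
  (v23,v26,v27) [-++] → (0.120991, -1.822, -0.381416)–(1.20849, -1.822, -0.65)  len=1.1202
  (v23,v27,v20) [-+-] → (1.20849, -1.822, -0.65)–(1.32437, -1.822, -0.621381)  len=0.1194
  (v20,v27,v24) [-+-] → (1.32437, -1.822, -0.621381)–(1.45295, -1.822, -0.589618)  len=0.1324
  (v24,v0,v25) [-++] → (2.04256, -1.822, 0)–(1.45295, -1.822, 0.589618)  len=0.8338
  (v27,v3,v24) [++-] → (1.91133, -1.822, -0.13123)–(1.45295, -1.822, -0.589618)  len=0.6483
  (v24,v3,v0) [-++] → (1.91133, -1.822, -0.13123)–(2.04256, -1.822, 0)  len=0.1856

Chained into 1 loop(s):
  loop 1: 16 segments, perimeter = 9.2119
Total perimeter = 9.212


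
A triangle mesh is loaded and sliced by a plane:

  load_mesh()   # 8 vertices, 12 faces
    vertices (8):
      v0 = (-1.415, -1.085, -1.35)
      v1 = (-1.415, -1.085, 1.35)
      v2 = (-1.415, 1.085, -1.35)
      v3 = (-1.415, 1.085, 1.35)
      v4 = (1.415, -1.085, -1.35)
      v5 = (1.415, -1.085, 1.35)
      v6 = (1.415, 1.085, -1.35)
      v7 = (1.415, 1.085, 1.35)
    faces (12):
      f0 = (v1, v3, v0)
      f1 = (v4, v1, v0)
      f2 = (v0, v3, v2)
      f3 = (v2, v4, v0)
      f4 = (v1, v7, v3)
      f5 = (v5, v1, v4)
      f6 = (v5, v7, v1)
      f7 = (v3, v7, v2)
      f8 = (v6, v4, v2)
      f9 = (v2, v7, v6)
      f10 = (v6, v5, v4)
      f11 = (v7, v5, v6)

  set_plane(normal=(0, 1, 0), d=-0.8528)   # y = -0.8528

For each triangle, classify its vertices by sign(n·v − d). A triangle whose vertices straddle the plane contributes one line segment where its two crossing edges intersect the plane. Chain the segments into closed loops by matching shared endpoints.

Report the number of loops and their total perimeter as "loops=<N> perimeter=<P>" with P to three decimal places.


loops=1 perimeter=11.060

Straddling triangles (8 of 12):
  (v1,v3,v0) [-+-] → (-1.415, -0.8528, 1.35)–(-1.415, -0.8528, -1.06109)  len=2.4111
  (v0,v3,v2) [-++] → (-1.415, -0.8528, -1.06109)–(-1.415, -0.8528, -1.35)  len=0.2889
  (v2,v4,v0) [+--] → (1.11218, -0.8528, -1.35)–(-1.415, -0.8528, -1.35)  len=2.5272
  (v1,v7,v3) [-++] → (-1.11218, -0.8528, 1.35)–(-1.415, -0.8528, 1.35)  len=0.3028
  (v5,v7,v1) [-+-] → (1.415, -0.8528, 1.35)–(-1.11218, -0.8528, 1.35)  len=2.5272
  (v6,v4,v2) [+-+] → (1.415, -0.8528, -1.35)–(1.11218, -0.8528, -1.35)  len=0.3028
  (v6,v5,v4) [+--] → (1.415, -0.8528, 1.06109)–(1.415, -0.8528, -1.35)  len=2.4111
  (v7,v5,v6) [+-+] → (1.415, -0.8528, 1.35)–(1.415, -0.8528, 1.06109)  len=0.2889

Chained into 1 loop(s):
  loop 1: 8 segments, perimeter = 11.0600
Total perimeter = 11.060


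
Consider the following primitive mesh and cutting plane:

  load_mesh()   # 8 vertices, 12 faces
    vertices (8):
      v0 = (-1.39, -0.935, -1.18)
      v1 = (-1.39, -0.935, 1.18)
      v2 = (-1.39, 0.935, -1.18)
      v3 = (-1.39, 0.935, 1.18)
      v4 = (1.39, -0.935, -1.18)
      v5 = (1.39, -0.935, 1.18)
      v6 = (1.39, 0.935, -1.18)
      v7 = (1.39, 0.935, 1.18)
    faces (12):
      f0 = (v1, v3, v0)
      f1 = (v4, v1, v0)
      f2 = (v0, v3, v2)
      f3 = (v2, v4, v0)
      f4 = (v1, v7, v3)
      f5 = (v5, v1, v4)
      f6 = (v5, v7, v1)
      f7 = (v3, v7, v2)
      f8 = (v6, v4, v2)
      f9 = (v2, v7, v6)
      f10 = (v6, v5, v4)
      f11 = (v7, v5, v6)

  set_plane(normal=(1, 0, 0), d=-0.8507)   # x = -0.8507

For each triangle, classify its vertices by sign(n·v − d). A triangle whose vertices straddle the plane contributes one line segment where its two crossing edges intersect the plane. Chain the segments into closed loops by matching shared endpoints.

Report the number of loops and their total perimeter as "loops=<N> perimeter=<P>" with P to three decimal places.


loops=1 perimeter=8.460

Straddling triangles (8 of 12):
  (v4,v1,v0) [+--] → (-0.8507, -0.935, 0.722177)–(-0.8507, -0.935, -1.18)  len=1.9022
  (v2,v4,v0) [-+-] → (-0.8507, 0.572233, -1.18)–(-0.8507, -0.935, -1.18)  len=1.5072
  (v1,v7,v3) [-+-] → (-0.8507, -0.572233, 1.18)–(-0.8507, 0.935, 1.18)  len=1.5072
  (v5,v1,v4) [+-+] → (-0.8507, -0.935, 1.18)–(-0.8507, -0.935, 0.722177)  len=0.4578
  (v5,v7,v1) [++-] → (-0.8507, -0.572233, 1.18)–(-0.8507, -0.935, 1.18)  len=0.3628
  (v3,v7,v2) [-+-] → (-0.8507, 0.935, 1.18)–(-0.8507, 0.935, -0.722177)  len=1.9022
  (v6,v4,v2) [++-] → (-0.8507, 0.572233, -1.18)–(-0.8507, 0.935, -1.18)  len=0.3628
  (v2,v7,v6) [-++] → (-0.8507, 0.935, -0.722177)–(-0.8507, 0.935, -1.18)  len=0.4578

Chained into 1 loop(s):
  loop 1: 8 segments, perimeter = 8.4600
Total perimeter = 8.460


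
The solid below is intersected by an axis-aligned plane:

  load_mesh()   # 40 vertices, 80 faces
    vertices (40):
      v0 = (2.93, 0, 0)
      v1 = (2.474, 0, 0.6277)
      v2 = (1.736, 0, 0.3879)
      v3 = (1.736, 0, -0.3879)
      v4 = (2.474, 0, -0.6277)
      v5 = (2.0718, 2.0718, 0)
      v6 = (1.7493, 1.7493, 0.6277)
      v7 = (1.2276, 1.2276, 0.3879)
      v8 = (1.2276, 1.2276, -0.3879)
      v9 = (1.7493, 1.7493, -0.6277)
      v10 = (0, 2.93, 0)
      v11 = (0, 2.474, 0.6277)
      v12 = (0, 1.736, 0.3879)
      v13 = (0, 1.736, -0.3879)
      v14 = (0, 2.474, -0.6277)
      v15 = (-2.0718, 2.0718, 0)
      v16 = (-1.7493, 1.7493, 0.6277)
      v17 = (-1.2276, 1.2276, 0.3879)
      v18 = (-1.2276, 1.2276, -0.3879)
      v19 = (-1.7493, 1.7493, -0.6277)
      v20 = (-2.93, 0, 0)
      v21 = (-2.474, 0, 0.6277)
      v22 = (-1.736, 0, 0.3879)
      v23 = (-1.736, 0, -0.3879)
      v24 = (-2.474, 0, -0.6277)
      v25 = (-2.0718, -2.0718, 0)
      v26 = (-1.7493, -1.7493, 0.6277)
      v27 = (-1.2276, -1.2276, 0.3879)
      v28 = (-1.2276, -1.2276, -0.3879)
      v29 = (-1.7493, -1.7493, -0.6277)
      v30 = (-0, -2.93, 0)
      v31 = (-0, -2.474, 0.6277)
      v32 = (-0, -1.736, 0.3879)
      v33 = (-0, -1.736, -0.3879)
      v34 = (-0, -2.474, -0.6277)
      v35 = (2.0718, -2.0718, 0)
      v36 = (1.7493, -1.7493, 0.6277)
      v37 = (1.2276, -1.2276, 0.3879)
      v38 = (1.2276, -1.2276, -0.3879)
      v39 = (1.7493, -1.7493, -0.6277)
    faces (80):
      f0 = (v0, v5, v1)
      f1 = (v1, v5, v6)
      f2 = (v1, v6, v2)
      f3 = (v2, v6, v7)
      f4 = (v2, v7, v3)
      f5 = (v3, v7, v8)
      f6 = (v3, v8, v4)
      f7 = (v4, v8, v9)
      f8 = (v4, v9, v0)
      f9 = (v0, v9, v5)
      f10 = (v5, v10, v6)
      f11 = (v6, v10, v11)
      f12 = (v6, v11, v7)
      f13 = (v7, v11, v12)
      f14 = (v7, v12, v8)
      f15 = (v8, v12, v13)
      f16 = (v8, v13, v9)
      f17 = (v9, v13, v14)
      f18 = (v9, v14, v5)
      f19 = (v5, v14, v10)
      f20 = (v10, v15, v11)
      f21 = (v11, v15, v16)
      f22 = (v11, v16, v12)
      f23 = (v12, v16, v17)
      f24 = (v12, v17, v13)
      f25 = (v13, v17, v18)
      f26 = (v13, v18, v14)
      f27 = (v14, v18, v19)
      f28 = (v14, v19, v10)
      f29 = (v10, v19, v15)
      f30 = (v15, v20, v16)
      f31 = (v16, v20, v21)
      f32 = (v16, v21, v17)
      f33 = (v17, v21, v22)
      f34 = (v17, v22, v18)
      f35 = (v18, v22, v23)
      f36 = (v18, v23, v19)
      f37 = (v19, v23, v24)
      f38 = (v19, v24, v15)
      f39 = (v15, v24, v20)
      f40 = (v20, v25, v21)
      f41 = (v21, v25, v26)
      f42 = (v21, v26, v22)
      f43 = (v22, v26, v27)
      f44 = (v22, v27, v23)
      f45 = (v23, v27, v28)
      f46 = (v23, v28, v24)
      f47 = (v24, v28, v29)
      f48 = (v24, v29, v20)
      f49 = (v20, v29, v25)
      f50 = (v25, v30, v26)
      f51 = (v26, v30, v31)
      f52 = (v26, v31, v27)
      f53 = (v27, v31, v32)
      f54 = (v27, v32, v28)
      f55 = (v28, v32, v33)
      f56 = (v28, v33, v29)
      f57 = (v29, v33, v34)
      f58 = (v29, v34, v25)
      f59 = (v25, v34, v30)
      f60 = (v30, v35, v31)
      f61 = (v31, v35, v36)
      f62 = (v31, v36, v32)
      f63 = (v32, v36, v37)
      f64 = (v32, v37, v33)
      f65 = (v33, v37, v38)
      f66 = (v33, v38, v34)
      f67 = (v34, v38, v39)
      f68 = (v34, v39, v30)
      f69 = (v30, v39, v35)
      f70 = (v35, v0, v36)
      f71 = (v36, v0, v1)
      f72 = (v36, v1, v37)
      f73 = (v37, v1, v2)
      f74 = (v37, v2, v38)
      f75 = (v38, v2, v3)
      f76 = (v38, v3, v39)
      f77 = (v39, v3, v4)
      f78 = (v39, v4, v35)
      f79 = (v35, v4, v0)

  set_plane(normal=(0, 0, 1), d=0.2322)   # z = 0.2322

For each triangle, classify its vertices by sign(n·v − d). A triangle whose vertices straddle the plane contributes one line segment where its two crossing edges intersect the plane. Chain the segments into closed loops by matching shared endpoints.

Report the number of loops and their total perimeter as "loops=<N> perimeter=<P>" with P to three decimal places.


loops=2 perimeter=27.537

Straddling triangles (32 of 80):
  (v0,v5,v1) [--+] → (2.22058, 1.3054, 0.2322)–(2.76132, 0, 0.2322)  len=1.4130
  (v1,v5,v6) [+-+] → (2.22058, 1.3054, 0.2322)–(1.9525, 1.9525, 0.2322)  len=0.7004
  (v2,v7,v3) [++-] → (1.32963, 0.981226, 0.2322)–(1.736, 0, 0.2322)  len=1.0620
  (v3,v7,v8) [-+-] → (1.32963, 0.981226, 0.2322)–(1.2276, 1.2276, 0.2322)  len=0.2667
  (v5,v10,v6) [--+] → (0.647104, 2.49323, 0.2322)–(1.9525, 1.9525, 0.2322)  len=1.4130
  (v6,v10,v11) [+-+] → (0.647104, 2.49323, 0.2322)–(0, 2.76132, 0.2322)  len=0.7004
  (v7,v12,v8) [++-] → (0.246374, 1.63397, 0.2322)–(1.2276, 1.2276, 0.2322)  len=1.0620
  (v8,v12,v13) [-+-] → (0.246374, 1.63397, 0.2322)–(0, 1.736, 0.2322)  len=0.2667
  (v10,v15,v11) [--+] → (-1.3054, 2.22058, 0.2322)–(0, 2.76132, 0.2322)  len=1.4130
  (v11,v15,v16) [+-+] → (-1.3054, 2.22058, 0.2322)–(-1.9525, 1.9525, 0.2322)  len=0.7004
  (v12,v17,v13) [++-] → (-0.981226, 1.32963, 0.2322)–(0, 1.736, 0.2322)  len=1.0620
  (v13,v17,v18) [-+-] → (-0.981226, 1.32963, 0.2322)–(-1.2276, 1.2276, 0.2322)  len=0.2667
  (v15,v20,v16) [--+] → (-2.49323, 0.647104, 0.2322)–(-1.9525, 1.9525, 0.2322)  len=1.4130
  (v16,v20,v21) [+-+] → (-2.49323, 0.647104, 0.2322)–(-2.76132, 0, 0.2322)  len=0.7004
  (v17,v22,v18) [++-] → (-1.63397, 0.246374, 0.2322)–(-1.2276, 1.2276, 0.2322)  len=1.0620
  (v18,v22,v23) [-+-] → (-1.63397, 0.246374, 0.2322)–(-1.736, 0, 0.2322)  len=0.2667
  (v20,v25,v21) [--+] → (-2.22058, -1.3054, 0.2322)–(-2.76132, 0, 0.2322)  len=1.4130
  (v21,v25,v26) [+-+] → (-2.22058, -1.3054, 0.2322)–(-1.9525, -1.9525, 0.2322)  len=0.7004
  (v22,v27,v23) [++-] → (-1.32963, -0.981226, 0.2322)–(-1.736, 0, 0.2322)  len=1.0620
  (v23,v27,v28) [-+-] → (-1.32963, -0.981226, 0.2322)–(-1.2276, -1.2276, 0.2322)  len=0.2667
  (v25,v30,v26) [--+] → (-0.647104, -2.49323, 0.2322)–(-1.9525, -1.9525, 0.2322)  len=1.4130
  (v26,v30,v31) [+-+] → (-0.647104, -2.49323, 0.2322)–(0, -2.76132, 0.2322)  len=0.7004
  (v27,v32,v28) [++-] → (-0.246374, -1.63397, 0.2322)–(-1.2276, -1.2276, 0.2322)  len=1.0620
  (v28,v32,v33) [-+-] → (-0.246374, -1.63397, 0.2322)–(0, -1.736, 0.2322)  len=0.2667
  (v30,v35,v31) [--+] → (1.3054, -2.22058, 0.2322)–(0, -2.76132, 0.2322)  len=1.4130
  (v31,v35,v36) [+-+] → (1.3054, -2.22058, 0.2322)–(1.9525, -1.9525, 0.2322)  len=0.7004
  (v32,v37,v33) [++-] → (0.981226, -1.32963, 0.2322)–(0, -1.736, 0.2322)  len=1.0620
  (v33,v37,v38) [-+-] → (0.981226, -1.32963, 0.2322)–(1.2276, -1.2276, 0.2322)  len=0.2667
  (v35,v0,v36) [--+] → (2.49323, -0.647104, 0.2322)–(1.9525, -1.9525, 0.2322)  len=1.4130
  (v36,v0,v1) [+-+] → (2.49323, -0.647104, 0.2322)–(2.76132, 0, 0.2322)  len=0.7004
  (v37,v2,v38) [++-] → (1.63397, -0.246374, 0.2322)–(1.2276, -1.2276, 0.2322)  len=1.0620
  (v38,v2,v3) [-+-] → (1.63397, -0.246374, 0.2322)–(1.736, 0, 0.2322)  len=0.2667

Chained into 2 loop(s):
  loop 1: 16 segments, perimeter = 16.9072
  loop 2: 16 segments, perimeter = 10.6297
Total perimeter = 27.537


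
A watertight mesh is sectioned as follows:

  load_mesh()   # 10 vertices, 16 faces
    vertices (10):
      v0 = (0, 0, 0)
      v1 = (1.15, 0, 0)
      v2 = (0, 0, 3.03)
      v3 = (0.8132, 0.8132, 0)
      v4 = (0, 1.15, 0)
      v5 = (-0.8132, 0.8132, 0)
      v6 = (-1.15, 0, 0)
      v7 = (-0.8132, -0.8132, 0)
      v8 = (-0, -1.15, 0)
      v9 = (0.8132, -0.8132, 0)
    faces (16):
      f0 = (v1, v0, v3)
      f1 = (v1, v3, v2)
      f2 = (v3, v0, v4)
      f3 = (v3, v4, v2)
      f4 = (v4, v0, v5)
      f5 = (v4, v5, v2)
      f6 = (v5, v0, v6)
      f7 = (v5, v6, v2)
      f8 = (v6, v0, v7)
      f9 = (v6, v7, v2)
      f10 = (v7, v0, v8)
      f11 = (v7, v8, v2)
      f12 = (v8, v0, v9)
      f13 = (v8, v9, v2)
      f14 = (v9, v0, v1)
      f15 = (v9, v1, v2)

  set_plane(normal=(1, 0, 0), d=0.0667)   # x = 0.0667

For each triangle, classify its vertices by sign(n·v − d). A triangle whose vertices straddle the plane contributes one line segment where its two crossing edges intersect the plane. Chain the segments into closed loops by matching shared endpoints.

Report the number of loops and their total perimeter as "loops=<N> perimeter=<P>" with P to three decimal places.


loops=1 perimeter=8.392

Straddling triangles (8 of 16):
  (v1,v0,v3) [+-+] → (0.0667, 0, 0)–(0.0667, 0.0667, 0)  len=0.0667
  (v1,v3,v2) [++-] → (0.0667, 0.0667, 2.78147)–(0.0667, 0, 2.85426)  len=0.0987
  (v3,v0,v4) [+--] → (0.0667, 0.0667, 0)–(0.0667, 1.12238, 0)  len=1.0557
  (v3,v4,v2) [+--] → (0.0667, 1.12238, 0)–(0.0667, 0.0667, 2.78147)  len=2.9751
  (v8,v0,v9) [--+] → (0.0667, -0.0667, 0)–(0.0667, -1.12238, 0)  len=1.0557
  (v8,v9,v2) [-+-] → (0.0667, -1.12238, 0)–(0.0667, -0.0667, 2.78147)  len=2.9751
  (v9,v0,v1) [+-+] → (0.0667, -0.0667, 0)–(0.0667, 0, 0)  len=0.0667
  (v9,v1,v2) [++-] → (0.0667, 0, 2.85426)–(0.0667, -0.0667, 2.78147)  len=0.0987

Chained into 1 loop(s):
  loop 1: 8 segments, perimeter = 8.3923
Total perimeter = 8.392


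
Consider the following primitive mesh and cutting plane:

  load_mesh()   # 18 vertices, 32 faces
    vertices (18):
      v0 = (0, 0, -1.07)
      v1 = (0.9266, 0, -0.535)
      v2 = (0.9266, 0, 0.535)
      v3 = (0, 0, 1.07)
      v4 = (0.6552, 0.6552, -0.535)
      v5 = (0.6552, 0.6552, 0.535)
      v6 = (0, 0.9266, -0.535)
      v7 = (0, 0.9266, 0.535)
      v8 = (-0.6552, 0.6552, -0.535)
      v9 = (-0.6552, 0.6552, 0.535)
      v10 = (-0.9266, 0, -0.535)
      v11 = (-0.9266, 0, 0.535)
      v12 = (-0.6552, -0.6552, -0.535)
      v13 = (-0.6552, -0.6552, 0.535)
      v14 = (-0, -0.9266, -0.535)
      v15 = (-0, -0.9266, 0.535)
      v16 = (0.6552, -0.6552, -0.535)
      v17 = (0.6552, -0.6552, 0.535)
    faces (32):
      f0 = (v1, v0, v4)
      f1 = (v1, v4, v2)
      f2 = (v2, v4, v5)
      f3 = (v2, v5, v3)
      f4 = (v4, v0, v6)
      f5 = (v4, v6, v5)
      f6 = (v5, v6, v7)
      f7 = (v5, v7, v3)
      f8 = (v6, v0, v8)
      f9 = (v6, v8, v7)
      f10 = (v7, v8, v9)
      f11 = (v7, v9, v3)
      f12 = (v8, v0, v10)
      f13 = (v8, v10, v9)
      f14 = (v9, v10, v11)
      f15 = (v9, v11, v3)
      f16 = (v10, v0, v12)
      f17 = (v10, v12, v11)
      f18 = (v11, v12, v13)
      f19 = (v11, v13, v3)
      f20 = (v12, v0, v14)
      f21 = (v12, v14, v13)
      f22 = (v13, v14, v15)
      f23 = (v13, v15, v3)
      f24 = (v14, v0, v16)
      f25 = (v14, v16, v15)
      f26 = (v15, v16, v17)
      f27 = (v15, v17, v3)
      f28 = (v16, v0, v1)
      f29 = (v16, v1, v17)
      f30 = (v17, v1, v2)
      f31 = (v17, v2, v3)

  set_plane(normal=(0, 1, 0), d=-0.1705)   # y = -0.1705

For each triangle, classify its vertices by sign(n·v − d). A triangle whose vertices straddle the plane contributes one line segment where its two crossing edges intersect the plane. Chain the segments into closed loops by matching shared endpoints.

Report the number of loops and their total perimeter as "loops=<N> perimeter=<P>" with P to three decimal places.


Straddling triangles (12 of 32):
  (v10,v0,v12) [++-] → (-0.1705, -0.1705, -0.930779)–(-0.855975, -0.1705, -0.535)  len=0.7915
  (v10,v12,v11) [+-+] → (-0.855975, -0.1705, -0.535)–(-0.855975, -0.1705, 0.256558)  len=0.7916
  (v11,v12,v13) [+--] → (-0.855975, -0.1705, 0.256558)–(-0.855975, -0.1705, 0.535)  len=0.2784
  (v11,v13,v3) [+-+] → (-0.855975, -0.1705, 0.535)–(-0.1705, -0.1705, 0.930779)  len=0.7915
  (v12,v0,v14) [-+-] → (-0.1705, -0.1705, -0.930779)–(0, -0.1705, -0.971557)  len=0.1753
  (v13,v15,v3) [--+] → (0, -0.1705, 0.971557)–(-0.1705, -0.1705, 0.930779)  len=0.1753
  (v14,v0,v16) [-+-] → (0, -0.1705, -0.971557)–(0.1705, -0.1705, -0.930779)  len=0.1753
  (v15,v17,v3) [--+] → (0.1705, -0.1705, 0.930779)–(0, -0.1705, 0.971557)  len=0.1753
  (v16,v0,v1) [-++] → (0.1705, -0.1705, -0.930779)–(0.855975, -0.1705, -0.535)  len=0.7915
  (v16,v1,v17) [-+-] → (0.855975, -0.1705, -0.535)–(0.855975, -0.1705, -0.256558)  len=0.2784
  (v17,v1,v2) [-++] → (0.855975, -0.1705, -0.256558)–(0.855975, -0.1705, 0.535)  len=0.7916
  (v17,v2,v3) [-++] → (0.855975, -0.1705, 0.535)–(0.1705, -0.1705, 0.930779)  len=0.7915

Chained into 1 loop(s):
  loop 1: 12 segments, perimeter = 6.0073
Total perimeter = 6.007

loops=1 perimeter=6.007


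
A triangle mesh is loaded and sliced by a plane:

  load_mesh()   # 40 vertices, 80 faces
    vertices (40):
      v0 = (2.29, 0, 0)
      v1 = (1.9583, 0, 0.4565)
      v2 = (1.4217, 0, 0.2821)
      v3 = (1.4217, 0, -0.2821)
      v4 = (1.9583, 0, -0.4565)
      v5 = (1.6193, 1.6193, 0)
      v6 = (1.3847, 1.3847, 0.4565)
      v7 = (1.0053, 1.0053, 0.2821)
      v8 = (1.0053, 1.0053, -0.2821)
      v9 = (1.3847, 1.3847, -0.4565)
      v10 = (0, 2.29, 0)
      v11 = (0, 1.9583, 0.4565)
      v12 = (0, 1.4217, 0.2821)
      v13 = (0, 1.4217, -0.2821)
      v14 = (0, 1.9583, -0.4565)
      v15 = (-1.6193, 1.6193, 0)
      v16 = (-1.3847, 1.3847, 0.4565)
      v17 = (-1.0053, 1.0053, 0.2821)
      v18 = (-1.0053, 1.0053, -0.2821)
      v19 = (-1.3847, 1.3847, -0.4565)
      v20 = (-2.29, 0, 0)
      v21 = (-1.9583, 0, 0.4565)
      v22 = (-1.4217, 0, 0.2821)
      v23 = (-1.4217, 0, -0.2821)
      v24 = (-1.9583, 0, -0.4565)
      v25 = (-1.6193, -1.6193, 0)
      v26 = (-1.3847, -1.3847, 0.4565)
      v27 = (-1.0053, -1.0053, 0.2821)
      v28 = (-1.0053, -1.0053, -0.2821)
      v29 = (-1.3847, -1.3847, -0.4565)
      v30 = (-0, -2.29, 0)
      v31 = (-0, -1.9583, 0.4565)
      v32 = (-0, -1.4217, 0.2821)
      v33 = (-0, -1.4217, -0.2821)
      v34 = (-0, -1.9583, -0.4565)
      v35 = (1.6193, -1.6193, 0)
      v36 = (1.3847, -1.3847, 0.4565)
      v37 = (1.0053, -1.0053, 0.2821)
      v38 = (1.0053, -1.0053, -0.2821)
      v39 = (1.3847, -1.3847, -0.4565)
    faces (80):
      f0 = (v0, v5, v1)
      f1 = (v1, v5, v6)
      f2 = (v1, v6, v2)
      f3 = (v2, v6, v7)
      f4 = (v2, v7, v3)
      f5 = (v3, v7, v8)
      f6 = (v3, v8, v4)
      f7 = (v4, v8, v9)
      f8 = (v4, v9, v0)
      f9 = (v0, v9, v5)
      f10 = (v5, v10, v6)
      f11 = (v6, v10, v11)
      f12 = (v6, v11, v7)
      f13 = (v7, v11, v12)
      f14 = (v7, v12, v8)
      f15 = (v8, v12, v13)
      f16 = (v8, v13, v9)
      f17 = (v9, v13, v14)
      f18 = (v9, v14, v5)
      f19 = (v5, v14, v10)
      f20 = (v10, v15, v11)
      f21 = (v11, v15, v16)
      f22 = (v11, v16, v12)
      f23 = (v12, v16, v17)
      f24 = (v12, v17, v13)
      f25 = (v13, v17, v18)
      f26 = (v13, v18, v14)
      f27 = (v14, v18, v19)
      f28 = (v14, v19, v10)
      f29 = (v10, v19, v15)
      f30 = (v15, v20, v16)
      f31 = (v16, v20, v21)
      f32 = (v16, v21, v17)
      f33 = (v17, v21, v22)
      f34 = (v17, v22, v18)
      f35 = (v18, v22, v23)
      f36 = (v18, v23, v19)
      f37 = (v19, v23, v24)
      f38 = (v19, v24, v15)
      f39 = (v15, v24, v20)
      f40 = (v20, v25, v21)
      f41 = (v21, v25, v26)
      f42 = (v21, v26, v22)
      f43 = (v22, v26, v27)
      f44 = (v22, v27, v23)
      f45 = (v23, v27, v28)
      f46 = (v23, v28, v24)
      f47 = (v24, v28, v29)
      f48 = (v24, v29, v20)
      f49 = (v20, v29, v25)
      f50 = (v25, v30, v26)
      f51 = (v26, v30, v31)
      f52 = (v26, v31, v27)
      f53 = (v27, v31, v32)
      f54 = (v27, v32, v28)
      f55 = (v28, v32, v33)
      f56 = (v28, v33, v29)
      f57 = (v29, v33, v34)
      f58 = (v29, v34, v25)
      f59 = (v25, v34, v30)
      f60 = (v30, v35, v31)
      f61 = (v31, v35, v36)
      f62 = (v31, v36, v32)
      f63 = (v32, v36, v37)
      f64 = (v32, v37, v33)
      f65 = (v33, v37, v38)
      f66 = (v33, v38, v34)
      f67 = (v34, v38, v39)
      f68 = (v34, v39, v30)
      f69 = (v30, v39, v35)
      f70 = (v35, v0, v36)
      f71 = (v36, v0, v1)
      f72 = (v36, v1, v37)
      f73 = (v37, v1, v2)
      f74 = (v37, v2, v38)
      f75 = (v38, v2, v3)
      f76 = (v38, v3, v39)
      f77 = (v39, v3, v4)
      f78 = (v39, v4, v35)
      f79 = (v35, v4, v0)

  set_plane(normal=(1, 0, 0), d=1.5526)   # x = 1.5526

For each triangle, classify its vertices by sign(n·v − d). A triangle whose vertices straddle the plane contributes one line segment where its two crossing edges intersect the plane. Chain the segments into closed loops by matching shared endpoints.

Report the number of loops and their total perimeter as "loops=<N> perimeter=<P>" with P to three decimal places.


Straddling triangles (18 of 80):
  (v1,v5,v6) [++-] → (1.5526, 1.5526, 0.129789)–(1.5526, 0.979381, 0.4565)  len=0.6598
  (v1,v6,v2) [+--] → (1.5526, 0.979381, 0.4565)–(1.5526, 0, 0.324644)  len=0.9882
  (v3,v8,v4) [--+] → (1.5526, 0.427965, -0.382256)–(1.5526, 0, -0.324644)  len=0.4318
  (v4,v8,v9) [+--] → (1.5526, 0.427965, -0.382256)–(1.5526, 0.979381, -0.4565)  len=0.5564
  (v4,v9,v0) [+-+] → (1.5526, 0.979381, -0.4565)–(1.5526, 1.12789, -0.371836)  len=0.1709
  (v0,v9,v5) [+-+] → (1.5526, 1.12789, -0.371836)–(1.5526, 1.5526, -0.129789)  len=0.4888
  (v5,v10,v6) [+--] → (1.5526, 1.64693, 0)–(1.5526, 1.5526, 0.129789)  len=0.1604
  (v9,v14,v5) [--+] → (1.5526, 1.63326, -0.0188035)–(1.5526, 1.5526, -0.129789)  len=0.1372
  (v5,v14,v10) [+--] → (1.5526, 1.63326, -0.0188035)–(1.5526, 1.64693, 0)  len=0.0232
  (v30,v35,v31) [-+-] → (1.5526, -1.64693, 0)–(1.5526, -1.63326, 0.0188035)  len=0.0232
  (v31,v35,v36) [-+-] → (1.5526, -1.63326, 0.0188035)–(1.5526, -1.5526, 0.129789)  len=0.1372
  (v30,v39,v35) [--+] → (1.5526, -1.5526, -0.129789)–(1.5526, -1.64693, 0)  len=0.1604
  (v35,v0,v36) [++-] → (1.5526, -1.12789, 0.371836)–(1.5526, -1.5526, 0.129789)  len=0.4888
  (v36,v0,v1) [-++] → (1.5526, -1.12789, 0.371836)–(1.5526, -0.979381, 0.4565)  len=0.1709
  (v36,v1,v37) [-+-] → (1.5526, -0.979381, 0.4565)–(1.5526, -0.427965, 0.382256)  len=0.5564
  (v37,v1,v2) [-+-] → (1.5526, -0.427965, 0.382256)–(1.5526, 0, 0.324644)  len=0.4318
  (v39,v3,v4) [--+] → (1.5526, 0, -0.324644)–(1.5526, -0.979381, -0.4565)  len=0.9882
  (v39,v4,v35) [-++] → (1.5526, -0.979381, -0.4565)–(1.5526, -1.5526, -0.129789)  len=0.6598

Chained into 1 loop(s):
  loop 1: 18 segments, perimeter = 7.2338
Total perimeter = 7.234

loops=1 perimeter=7.234


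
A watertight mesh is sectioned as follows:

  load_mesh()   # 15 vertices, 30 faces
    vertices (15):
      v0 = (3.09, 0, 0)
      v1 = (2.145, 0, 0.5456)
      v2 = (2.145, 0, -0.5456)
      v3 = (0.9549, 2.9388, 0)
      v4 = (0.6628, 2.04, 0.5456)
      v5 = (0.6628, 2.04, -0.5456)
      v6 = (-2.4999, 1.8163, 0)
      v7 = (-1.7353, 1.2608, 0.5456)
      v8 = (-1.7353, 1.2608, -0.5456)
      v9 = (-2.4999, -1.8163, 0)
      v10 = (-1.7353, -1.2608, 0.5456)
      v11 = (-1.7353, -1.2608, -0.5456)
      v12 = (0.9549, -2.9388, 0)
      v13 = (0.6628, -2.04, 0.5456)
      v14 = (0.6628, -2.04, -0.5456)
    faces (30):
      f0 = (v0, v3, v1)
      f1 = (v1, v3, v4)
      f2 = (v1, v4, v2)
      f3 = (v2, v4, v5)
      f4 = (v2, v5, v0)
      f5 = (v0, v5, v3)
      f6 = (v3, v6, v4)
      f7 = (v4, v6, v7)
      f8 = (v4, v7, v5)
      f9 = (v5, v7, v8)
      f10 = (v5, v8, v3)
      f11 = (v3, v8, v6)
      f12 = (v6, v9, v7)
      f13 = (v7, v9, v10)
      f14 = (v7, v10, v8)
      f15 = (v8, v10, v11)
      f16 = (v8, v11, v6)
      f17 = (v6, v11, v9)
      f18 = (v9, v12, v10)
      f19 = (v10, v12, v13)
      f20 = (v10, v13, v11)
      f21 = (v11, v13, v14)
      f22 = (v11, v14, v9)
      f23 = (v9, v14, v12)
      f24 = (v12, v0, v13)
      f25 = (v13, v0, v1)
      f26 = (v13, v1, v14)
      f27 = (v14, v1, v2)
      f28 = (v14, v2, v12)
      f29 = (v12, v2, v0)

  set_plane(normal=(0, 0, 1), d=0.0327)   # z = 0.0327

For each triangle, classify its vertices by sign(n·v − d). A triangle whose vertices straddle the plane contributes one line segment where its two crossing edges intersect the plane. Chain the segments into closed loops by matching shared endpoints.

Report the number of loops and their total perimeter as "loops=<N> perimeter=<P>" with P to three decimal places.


Straddling triangles (20 of 30):
  (v0,v3,v1) [--+] → (1.02623, 2.76267, 0.0327)–(3.03336, 0, 0.0327)  len=3.4148
  (v1,v3,v4) [+-+] → (1.02623, 2.76267, 0.0327)–(0.937393, 2.88493, 0.0327)  len=0.1511
  (v1,v4,v2) [++-] → (1.35948, 1.08113, 0.0327)–(2.145, 0, 0.0327)  len=1.3364
  (v2,v4,v5) [-+-] → (1.35948, 1.08113, 0.0327)–(0.6628, 2.04, 0.0327)  len=1.1852
  (v3,v6,v4) [--+] → (-2.31035, 1.82971, 0.0327)–(0.937393, 2.88493, 0.0327)  len=3.4149
  (v4,v6,v7) [+-+] → (-2.31035, 1.82971, 0.0327)–(-2.45407, 1.78301, 0.0327)  len=0.1511
  (v4,v7,v5) [++-] → (-0.608114, 1.62705, 0.0327)–(0.6628, 2.04, 0.0327)  len=1.3363
  (v5,v7,v8) [-+-] → (-0.608114, 1.62705, 0.0327)–(-1.7353, 1.2608, 0.0327)  len=1.1852
  (v6,v9,v7) [--+] → (-2.45407, -1.63188, 0.0327)–(-2.45407, 1.78301, 0.0327)  len=3.4149
  (v7,v9,v10) [+-+] → (-2.45407, -1.63188, 0.0327)–(-2.45407, -1.78301, 0.0327)  len=0.1511
  (v7,v10,v8) [++-] → (-1.7353, -0.0755648, 0.0327)–(-1.7353, 1.2608, 0.0327)  len=1.3364
  (v8,v10,v11) [-+-] → (-1.7353, -0.0755648, 0.0327)–(-1.7353, -1.2608, 0.0327)  len=1.1852
  (v9,v12,v10) [--+] → (0.793666, -2.83823, 0.0327)–(-2.45407, -1.78301, 0.0327)  len=3.4149
  (v10,v12,v13) [+-+] → (0.793666, -2.83823, 0.0327)–(0.937393, -2.88493, 0.0327)  len=0.1511
  (v10,v13,v11) [++-] → (-0.464386, -1.67375, 0.0327)–(-1.7353, -1.2608, 0.0327)  len=1.3363
  (v11,v13,v14) [-+-] → (-0.464386, -1.67375, 0.0327)–(0.6628, -2.04, 0.0327)  len=1.1852
  (v12,v0,v13) [--+] → (2.94453, -0.122265, 0.0327)–(0.937393, -2.88493, 0.0327)  len=3.4148
  (v13,v0,v1) [+-+] → (2.94453, -0.122265, 0.0327)–(3.03336, 0, 0.0327)  len=0.1511
  (v13,v1,v14) [++-] → (1.44832, -0.958867, 0.0327)–(0.6628, -2.04, 0.0327)  len=1.3364
  (v14,v1,v2) [-+-] → (1.44832, -0.958867, 0.0327)–(2.145, 0, 0.0327)  len=1.1852

Chained into 2 loop(s):
  loop 1: 10 segments, perimeter = 17.8299
  loop 2: 10 segments, perimeter = 12.6078
Total perimeter = 30.438

loops=2 perimeter=30.438


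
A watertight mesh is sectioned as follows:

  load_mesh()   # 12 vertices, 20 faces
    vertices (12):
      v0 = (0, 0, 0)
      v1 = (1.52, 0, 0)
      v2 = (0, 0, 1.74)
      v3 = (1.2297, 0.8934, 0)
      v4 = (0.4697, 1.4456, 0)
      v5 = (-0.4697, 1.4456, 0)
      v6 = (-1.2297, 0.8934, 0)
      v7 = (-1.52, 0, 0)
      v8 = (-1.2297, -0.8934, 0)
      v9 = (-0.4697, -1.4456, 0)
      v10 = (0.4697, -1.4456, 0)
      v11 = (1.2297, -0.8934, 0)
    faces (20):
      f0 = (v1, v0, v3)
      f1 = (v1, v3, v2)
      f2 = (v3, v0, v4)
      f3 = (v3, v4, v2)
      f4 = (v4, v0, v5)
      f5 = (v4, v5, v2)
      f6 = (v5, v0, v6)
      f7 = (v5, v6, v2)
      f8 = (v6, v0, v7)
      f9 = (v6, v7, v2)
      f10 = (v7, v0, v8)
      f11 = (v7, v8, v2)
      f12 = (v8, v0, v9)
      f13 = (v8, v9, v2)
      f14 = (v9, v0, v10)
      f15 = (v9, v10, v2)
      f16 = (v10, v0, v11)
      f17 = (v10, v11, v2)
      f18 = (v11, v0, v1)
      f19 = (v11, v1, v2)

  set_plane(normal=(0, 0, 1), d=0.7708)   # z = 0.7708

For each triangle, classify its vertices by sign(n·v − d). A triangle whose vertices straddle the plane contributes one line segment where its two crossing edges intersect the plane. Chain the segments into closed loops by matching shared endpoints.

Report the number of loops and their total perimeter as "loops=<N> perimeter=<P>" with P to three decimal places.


Straddling triangles (10 of 20):
  (v1,v3,v2) [--+] → (0.684957, 0.497634, 0.7708)–(0.846657, 0, 0.7708)  len=0.5232
  (v3,v4,v2) [--+] → (0.261628, 0.805216, 0.7708)–(0.684957, 0.497634, 0.7708)  len=0.5233
  (v4,v5,v2) [--+] → (-0.261628, 0.805216, 0.7708)–(0.261628, 0.805216, 0.7708)  len=0.5233
  (v5,v6,v2) [--+] → (-0.684957, 0.497634, 0.7708)–(-0.261628, 0.805216, 0.7708)  len=0.5233
  (v6,v7,v2) [--+] → (-0.846657, 0, 0.7708)–(-0.684957, 0.497634, 0.7708)  len=0.5232
  (v7,v8,v2) [--+] → (-0.684957, -0.497634, 0.7708)–(-0.846657, 0, 0.7708)  len=0.5232
  (v8,v9,v2) [--+] → (-0.261628, -0.805216, 0.7708)–(-0.684957, -0.497634, 0.7708)  len=0.5233
  (v9,v10,v2) [--+] → (0.261628, -0.805216, 0.7708)–(-0.261628, -0.805216, 0.7708)  len=0.5233
  (v10,v11,v2) [--+] → (0.684957, -0.497634, 0.7708)–(0.261628, -0.805216, 0.7708)  len=0.5233
  (v11,v1,v2) [--+] → (0.846657, 0, 0.7708)–(0.684957, -0.497634, 0.7708)  len=0.5232

Chained into 1 loop(s):
  loop 1: 10 segments, perimeter = 5.2326
Total perimeter = 5.233

loops=1 perimeter=5.233


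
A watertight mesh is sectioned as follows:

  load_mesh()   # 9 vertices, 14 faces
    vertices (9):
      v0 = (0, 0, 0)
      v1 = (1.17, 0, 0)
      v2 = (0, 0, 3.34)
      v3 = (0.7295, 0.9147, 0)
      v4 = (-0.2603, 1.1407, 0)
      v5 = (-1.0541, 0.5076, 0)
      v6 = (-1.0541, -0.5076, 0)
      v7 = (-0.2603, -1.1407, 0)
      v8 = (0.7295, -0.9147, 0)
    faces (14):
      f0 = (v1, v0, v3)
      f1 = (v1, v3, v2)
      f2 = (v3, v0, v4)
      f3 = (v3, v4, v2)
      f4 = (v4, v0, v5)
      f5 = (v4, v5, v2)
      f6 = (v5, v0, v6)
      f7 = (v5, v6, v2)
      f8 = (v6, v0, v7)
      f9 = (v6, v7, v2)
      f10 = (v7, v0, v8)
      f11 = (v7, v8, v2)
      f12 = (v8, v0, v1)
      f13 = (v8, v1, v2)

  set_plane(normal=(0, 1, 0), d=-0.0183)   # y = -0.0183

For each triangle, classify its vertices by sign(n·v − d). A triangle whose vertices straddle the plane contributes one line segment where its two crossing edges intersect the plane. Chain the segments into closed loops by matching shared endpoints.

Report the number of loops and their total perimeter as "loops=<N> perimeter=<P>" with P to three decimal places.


loops=1 perimeter=9.157

Straddling triangles (8 of 14):
  (v5,v0,v6) [++-] → (-0.0380024, -0.0183, 0)–(-1.0541, -0.0183, 0)  len=1.0161
  (v5,v6,v2) [+-+] → (-1.0541, -0.0183, 0)–(-0.0380024, -0.0183, 3.21959)  len=3.3761
  (v6,v0,v7) [-+-] → (-0.0380024, -0.0183, 0)–(-0.00417594, -0.0183, 0)  len=0.0338
  (v6,v7,v2) [--+] → (-0.00417594, -0.0183, 3.28642)–(-0.0380024, -0.0183, 3.21959)  len=0.0749
  (v7,v0,v8) [-+-] → (-0.00417594, -0.0183, 0)–(0.0145948, -0.0183, 0)  len=0.0188
  (v7,v8,v2) [--+] → (0.0145948, -0.0183, 3.27318)–(-0.00417594, -0.0183, 3.28642)  len=0.0230
  (v8,v0,v1) [-++] → (0.0145948, -0.0183, 0)–(1.16119, -0.0183, 0)  len=1.1466
  (v8,v1,v2) [-++] → (1.16119, -0.0183, 0)–(0.0145948, -0.0183, 3.27318)  len=3.4682

Chained into 1 loop(s):
  loop 1: 8 segments, perimeter = 9.1575
Total perimeter = 9.157


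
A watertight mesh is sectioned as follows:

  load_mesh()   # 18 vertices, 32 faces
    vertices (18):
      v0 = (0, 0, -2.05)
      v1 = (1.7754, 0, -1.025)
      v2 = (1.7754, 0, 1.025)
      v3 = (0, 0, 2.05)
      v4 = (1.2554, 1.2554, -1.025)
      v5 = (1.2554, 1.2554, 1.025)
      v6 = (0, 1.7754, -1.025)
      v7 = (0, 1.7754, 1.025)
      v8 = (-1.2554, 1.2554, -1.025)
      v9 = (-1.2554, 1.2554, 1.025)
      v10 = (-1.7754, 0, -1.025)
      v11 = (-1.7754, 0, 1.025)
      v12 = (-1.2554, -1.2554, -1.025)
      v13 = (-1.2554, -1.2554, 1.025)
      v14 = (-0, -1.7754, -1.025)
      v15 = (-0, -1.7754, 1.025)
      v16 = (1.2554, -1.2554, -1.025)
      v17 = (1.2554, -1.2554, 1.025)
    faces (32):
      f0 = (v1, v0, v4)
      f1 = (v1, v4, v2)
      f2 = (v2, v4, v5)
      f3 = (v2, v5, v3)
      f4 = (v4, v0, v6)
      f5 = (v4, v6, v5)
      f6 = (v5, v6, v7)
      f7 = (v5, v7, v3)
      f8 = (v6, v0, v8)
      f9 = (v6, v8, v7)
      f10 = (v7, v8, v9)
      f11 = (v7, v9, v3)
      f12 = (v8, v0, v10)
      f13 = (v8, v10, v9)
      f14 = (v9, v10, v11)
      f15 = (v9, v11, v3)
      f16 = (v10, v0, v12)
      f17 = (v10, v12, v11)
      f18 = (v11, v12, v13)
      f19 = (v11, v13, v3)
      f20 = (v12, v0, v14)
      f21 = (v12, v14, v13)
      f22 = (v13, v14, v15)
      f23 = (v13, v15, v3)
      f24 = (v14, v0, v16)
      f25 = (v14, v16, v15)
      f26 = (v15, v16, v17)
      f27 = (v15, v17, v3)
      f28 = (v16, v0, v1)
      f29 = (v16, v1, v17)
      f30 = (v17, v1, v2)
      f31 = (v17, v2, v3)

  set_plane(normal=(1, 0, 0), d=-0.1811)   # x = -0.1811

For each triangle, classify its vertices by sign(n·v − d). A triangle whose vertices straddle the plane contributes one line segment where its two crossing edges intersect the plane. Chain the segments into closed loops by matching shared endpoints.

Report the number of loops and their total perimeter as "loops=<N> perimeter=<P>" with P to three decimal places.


Straddling triangles (12 of 32):
  (v6,v0,v8) [++-] → (-0.1811, 0.1811, -1.90214)–(-0.1811, 1.70039, -1.025)  len=1.7543
  (v6,v8,v7) [+-+] → (-0.1811, 1.70039, -1.025)–(-0.1811, 1.70039, 0.729274)  len=1.7543
  (v7,v8,v9) [+--] → (-0.1811, 1.70039, 0.729274)–(-0.1811, 1.70039, 1.025)  len=0.2957
  (v7,v9,v3) [+-+] → (-0.1811, 1.70039, 1.025)–(-0.1811, 0.1811, 1.90214)  len=1.7543
  (v8,v0,v10) [-+-] → (-0.1811, 0.1811, -1.90214)–(-0.1811, 0, -1.94544)  len=0.1862
  (v9,v11,v3) [--+] → (-0.1811, 0, 1.94544)–(-0.1811, 0.1811, 1.90214)  len=0.1862
  (v10,v0,v12) [-+-] → (-0.1811, 0, -1.94544)–(-0.1811, -0.1811, -1.90214)  len=0.1862
  (v11,v13,v3) [--+] → (-0.1811, -0.1811, 1.90214)–(-0.1811, 0, 1.94544)  len=0.1862
  (v12,v0,v14) [-++] → (-0.1811, -0.1811, -1.90214)–(-0.1811, -1.70039, -1.025)  len=1.7543
  (v12,v14,v13) [-+-] → (-0.1811, -1.70039, -1.025)–(-0.1811, -1.70039, -0.729274)  len=0.2957
  (v13,v14,v15) [-++] → (-0.1811, -1.70039, -0.729274)–(-0.1811, -1.70039, 1.025)  len=1.7543
  (v13,v15,v3) [-++] → (-0.1811, -1.70039, 1.025)–(-0.1811, -0.1811, 1.90214)  len=1.7543

Chained into 1 loop(s):
  loop 1: 12 segments, perimeter = 11.8621
Total perimeter = 11.862

loops=1 perimeter=11.862
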